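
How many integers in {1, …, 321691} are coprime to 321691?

Factor: 321691 = 17 · 127 · 149.
φ(321691) = (17−1) · (127−1) · (149−1) = 16 · 126 · 148 = 298368.

298368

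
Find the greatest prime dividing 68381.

68381 = 19 · 3599
3599 = 59 · 61
61 is prime.
So 68381 = 19 · 59 · 61; the largest prime factor is 61.

61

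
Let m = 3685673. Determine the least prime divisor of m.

3685673 is odd.
Digit sum 38, not divisible by 3.
Ends in 3: not divisible by 5.
7: 3685673 = 7·526524 + 5
11: 3685673 = 11·335061 + 2
13: 3685673 = 13·283513 + 4
17: 3685673 = 17·216804 + 5
19: 3685673 = 19·193982 + 15
23: 3685673 = 23·160246 + 15
29: 3685673 = 29·127092 + 5
31: 3685673 = 31·118892 + 21
37: 3685673 = 37·99612 + 29
41: 3685673 = 41·89894 + 19
43: 3685673 = 43·85713 + 14
47: 3685673 = 47·78418 + 27
53: 3685673 = 53·69541

53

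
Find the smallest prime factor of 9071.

9071 is odd.
Digit sum 17, not divisible by 3.
Ends in 1: not divisible by 5.
7: 9071 = 7·1295 + 6
11: 9071 = 11·824 + 7
13: 9071 = 13·697 + 10
17: 9071 = 17·533 + 10
19: 9071 = 19·477 + 8
23: 9071 = 23·394 + 9
29: 9071 = 29·312 + 23
31: 9071 = 31·292 + 19
37: 9071 = 37·245 + 6
41: 9071 = 41·221 + 10
43: 9071 = 43·210 + 41
47: 9071 = 47·193

47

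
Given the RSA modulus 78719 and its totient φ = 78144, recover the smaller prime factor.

223

φ(n) = (p−1)(q−1) = n − (p+q) + 1, so p + q = 78719 − 78144 + 1 = 576.
p and q are the roots of t² − 576t + 78719 = 0.
Discriminant: 576² − 4·78719 = 331776 − 314876 = 16900; √16900 = 130.
q = (576 − 130)/2 = 223, p = (576 + 130)/2 = 353.
Check: 223 · 353 = 78719.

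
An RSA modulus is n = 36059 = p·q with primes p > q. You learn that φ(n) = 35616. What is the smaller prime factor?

107

φ(n) = (p−1)(q−1) = n − (p+q) + 1, so p + q = 36059 − 35616 + 1 = 444.
p and q are the roots of t² − 444t + 36059 = 0.
Discriminant: 444² − 4·36059 = 197136 − 144236 = 52900; √52900 = 230.
q = (444 − 230)/2 = 107, p = (444 + 230)/2 = 337.
Check: 107 · 337 = 36059.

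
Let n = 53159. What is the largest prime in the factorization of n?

59

53159 = 17 · 3127
3127 = 53 · 59
59 is prime.
So 53159 = 17 · 53 · 59; the largest prime factor is 59.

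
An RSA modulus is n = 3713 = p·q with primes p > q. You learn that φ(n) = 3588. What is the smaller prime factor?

φ(n) = (p−1)(q−1) = n − (p+q) + 1, so p + q = 3713 − 3588 + 1 = 126.
p and q are the roots of t² − 126t + 3713 = 0.
Discriminant: 126² − 4·3713 = 15876 − 14852 = 1024; √1024 = 32.
q = (126 − 32)/2 = 47, p = (126 + 32)/2 = 79.
Check: 47 · 79 = 3713.

47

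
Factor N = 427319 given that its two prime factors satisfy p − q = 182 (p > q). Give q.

Since p = q + 182, we have 427319 = q(q + 182), so q² + 182q − 427319 = 0.
Discriminant: 182² + 4·427319 = 33124 + 1709276 = 1742400; √1742400 = 1320.
q = (−182 + 1320)/2 = 569, and p = q + 182 = 751.
Check: 569 · 751 = 427319.

569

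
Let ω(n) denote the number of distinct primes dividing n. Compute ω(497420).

497420 = 2^2 · 124355
124355 = 5 · 24871
24871 = 7 · 3553
3553 = 11 · 323
323 = 17 · 19
497420 = 2^2 · 5 · 7 · 11 · 17 · 19, which has 6 distinct prime factors.

6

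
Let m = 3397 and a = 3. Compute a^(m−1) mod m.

2343

3^1 ≡ 3 (mod 3397)
3^2 ≡ 3^2 = 9 ≡ 9 (mod 3397)
3^4 ≡ 9^2 = 81 ≡ 81 (mod 3397)
3^8 ≡ 81^2 = 6561 ≡ 3164 (mod 3397)
3^16 ≡ 3164^2 = 10010896 ≡ 3334 (mod 3397)
3^32 ≡ 3334^2 = 11115556 ≡ 572 (mod 3397)
3^64 ≡ 572^2 = 327184 ≡ 1072 (mod 3397)
3^128 ≡ 1072^2 = 1149184 ≡ 998 (mod 3397)
3^256 ≡ 998^2 = 996004 ≡ 683 (mod 3397)
3^512 ≡ 683^2 = 466489 ≡ 1100 (mod 3397)
3^1024 ≡ 1100^2 = 1210000 ≡ 668 (mod 3397)
3^2048 ≡ 668^2 = 446224 ≡ 1217 (mod 3397)
3396 = 2048 + 1024 + 256 + 64 + 4 in binary powers of 2.
So 3^3396 ≡ 1217 · 668 · 683 · 1072 · 81 ≡ 2343 (mod 3397).
Since 2343 ≠ 1, base 3 is a Fermat witness: 3397 is composite.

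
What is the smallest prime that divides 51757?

51757 is odd.
Digit sum 25, not divisible by 3.
Ends in 7: not divisible by 5.
7: 51757 = 7·7393 + 6
11: 51757 = 11·4705 + 2
13: 51757 = 13·3981 + 4
17: 51757 = 17·3044 + 9
19: 51757 = 19·2724 + 1
23: 51757 = 23·2250 + 7
29: 51757 = 29·1784 + 21
31: 51757 = 31·1669 + 18
37: 51757 = 37·1398 + 31
41: 51757 = 41·1262 + 15
43: 51757 = 43·1203 + 28
47: 51757 = 47·1101 + 10
53: 51757 = 53·976 + 29
59: 51757 = 59·877 + 14
61: 51757 = 61·848 + 29
67: 51757 = 67·772 + 33
71: 51757 = 71·728 + 69
73: 51757 = 73·709

73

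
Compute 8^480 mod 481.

1

8^1 ≡ 8 (mod 481)
8^2 ≡ 8^2 = 64 ≡ 64 (mod 481)
8^4 ≡ 64^2 = 4096 ≡ 248 (mod 481)
8^8 ≡ 248^2 = 61504 ≡ 417 (mod 481)
8^16 ≡ 417^2 = 173889 ≡ 248 (mod 481)
8^32 ≡ 248^2 = 61504 ≡ 417 (mod 481)
8^64 ≡ 417^2 = 173889 ≡ 248 (mod 481)
8^128 ≡ 248^2 = 61504 ≡ 417 (mod 481)
8^256 ≡ 417^2 = 173889 ≡ 248 (mod 481)
480 = 256 + 128 + 64 + 32 in binary powers of 2.
So 8^480 ≡ 248 · 417 · 248 · 417 ≡ 1 (mod 481).
Since the result is 1, base 8 gives no evidence that 481 is composite.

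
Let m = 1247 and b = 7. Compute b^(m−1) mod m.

552

7^1 ≡ 7 (mod 1247)
7^2 ≡ 7^2 = 49 ≡ 49 (mod 1247)
7^4 ≡ 49^2 = 2401 ≡ 1154 (mod 1247)
7^8 ≡ 1154^2 = 1331716 ≡ 1167 (mod 1247)
7^16 ≡ 1167^2 = 1361889 ≡ 165 (mod 1247)
7^32 ≡ 165^2 = 27225 ≡ 1038 (mod 1247)
7^64 ≡ 1038^2 = 1077444 ≡ 36 (mod 1247)
7^128 ≡ 36^2 = 1296 ≡ 49 (mod 1247)
7^256 ≡ 49^2 = 2401 ≡ 1154 (mod 1247)
7^512 ≡ 1154^2 = 1331716 ≡ 1167 (mod 1247)
7^1024 ≡ 1167^2 = 1361889 ≡ 165 (mod 1247)
1246 = 1024 + 128 + 64 + 16 + 8 + 4 + 2 in binary powers of 2.
So 7^1246 ≡ 165 · 49 · 36 · 165 · 1167 · 1154 · 49 ≡ 552 (mod 1247).
Since 552 ≠ 1, base 7 is a Fermat witness: 1247 is composite.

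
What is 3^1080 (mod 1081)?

768

3^1 ≡ 3 (mod 1081)
3^2 ≡ 3^2 = 9 ≡ 9 (mod 1081)
3^4 ≡ 9^2 = 81 ≡ 81 (mod 1081)
3^8 ≡ 81^2 = 6561 ≡ 75 (mod 1081)
3^16 ≡ 75^2 = 5625 ≡ 220 (mod 1081)
3^32 ≡ 220^2 = 48400 ≡ 836 (mod 1081)
3^64 ≡ 836^2 = 698896 ≡ 570 (mod 1081)
3^128 ≡ 570^2 = 324900 ≡ 600 (mod 1081)
3^256 ≡ 600^2 = 360000 ≡ 27 (mod 1081)
3^512 ≡ 27^2 = 729 ≡ 729 (mod 1081)
3^1024 ≡ 729^2 = 531441 ≡ 670 (mod 1081)
1080 = 1024 + 32 + 16 + 8 in binary powers of 2.
So 3^1080 ≡ 670 · 836 · 220 · 75 ≡ 768 (mod 1081).
Since 768 ≠ 1, base 3 is a Fermat witness: 1081 is composite.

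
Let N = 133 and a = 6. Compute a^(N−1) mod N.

6^1 ≡ 6 (mod 133)
6^2 ≡ 6^2 = 36 ≡ 36 (mod 133)
6^4 ≡ 36^2 = 1296 ≡ 99 (mod 133)
6^8 ≡ 99^2 = 9801 ≡ 92 (mod 133)
6^16 ≡ 92^2 = 8464 ≡ 85 (mod 133)
6^32 ≡ 85^2 = 7225 ≡ 43 (mod 133)
6^64 ≡ 43^2 = 1849 ≡ 120 (mod 133)
6^128 ≡ 120^2 = 14400 ≡ 36 (mod 133)
132 = 128 + 4 in binary powers of 2.
So 6^132 ≡ 36 · 99 ≡ 106 (mod 133).
Since 106 ≠ 1, base 6 is a Fermat witness: 133 is composite.

106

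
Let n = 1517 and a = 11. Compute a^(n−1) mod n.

11^1 ≡ 11 (mod 1517)
11^2 ≡ 11^2 = 121 ≡ 121 (mod 1517)
11^4 ≡ 121^2 = 14641 ≡ 988 (mod 1517)
11^8 ≡ 988^2 = 976144 ≡ 713 (mod 1517)
11^16 ≡ 713^2 = 508369 ≡ 174 (mod 1517)
11^32 ≡ 174^2 = 30276 ≡ 1453 (mod 1517)
11^64 ≡ 1453^2 = 2111209 ≡ 1062 (mod 1517)
11^128 ≡ 1062^2 = 1127844 ≡ 713 (mod 1517)
11^256 ≡ 713^2 = 508369 ≡ 174 (mod 1517)
11^512 ≡ 174^2 = 30276 ≡ 1453 (mod 1517)
11^1024 ≡ 1453^2 = 2111209 ≡ 1062 (mod 1517)
1516 = 1024 + 256 + 128 + 64 + 32 + 8 + 4 in binary powers of 2.
So 11^1516 ≡ 1062 · 174 · 713 · 1062 · 1453 · 713 · 988 ≡ 359 (mod 1517).
Since 359 ≠ 1, base 11 is a Fermat witness: 1517 is composite.

359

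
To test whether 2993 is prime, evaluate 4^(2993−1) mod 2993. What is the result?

1205

4^1 ≡ 4 (mod 2993)
4^2 ≡ 4^2 = 16 ≡ 16 (mod 2993)
4^4 ≡ 16^2 = 256 ≡ 256 (mod 2993)
4^8 ≡ 256^2 = 65536 ≡ 2683 (mod 2993)
4^16 ≡ 2683^2 = 7198489 ≡ 324 (mod 2993)
4^32 ≡ 324^2 = 104976 ≡ 221 (mod 2993)
4^64 ≡ 221^2 = 48841 ≡ 953 (mod 2993)
4^128 ≡ 953^2 = 908209 ≡ 1330 (mod 2993)
4^256 ≡ 1330^2 = 1768900 ≡ 37 (mod 2993)
4^512 ≡ 37^2 = 1369 ≡ 1369 (mod 2993)
4^1024 ≡ 1369^2 = 1874161 ≡ 543 (mod 2993)
4^2048 ≡ 543^2 = 294849 ≡ 1535 (mod 2993)
2992 = 2048 + 512 + 256 + 128 + 32 + 16 in binary powers of 2.
So 4^2992 ≡ 1535 · 1369 · 37 · 1330 · 221 · 324 ≡ 1205 (mod 2993).
Since 1205 ≠ 1, base 4 is a Fermat witness: 2993 is composite.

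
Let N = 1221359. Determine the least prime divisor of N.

59

1221359 is odd.
Digit sum 23, not divisible by 3.
Ends in 9: not divisible by 5.
7: 1221359 = 7·174479 + 6
11: 1221359 = 11·111032 + 7
13: 1221359 = 13·93950 + 9
17: 1221359 = 17·71844 + 11
19: 1221359 = 19·64282 + 1
23: 1221359 = 23·53102 + 13
29: 1221359 = 29·42115 + 24
31: 1221359 = 31·39398 + 21
37: 1221359 = 37·33009 + 26
41: 1221359 = 41·29789 + 10
43: 1221359 = 43·28403 + 30
47: 1221359 = 47·25986 + 17
53: 1221359 = 53·23044 + 27
59: 1221359 = 59·20701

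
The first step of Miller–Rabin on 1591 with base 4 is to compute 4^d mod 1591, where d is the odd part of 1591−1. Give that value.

471

1591 − 1 = 1590 = 2^1 · 795, so d = 795.
4^1 ≡ 4 (mod 1591)
4^2 ≡ 4^2 = 16 ≡ 16 (mod 1591)
4^4 ≡ 16^2 = 256 ≡ 256 (mod 1591)
4^8 ≡ 256^2 = 65536 ≡ 305 (mod 1591)
4^16 ≡ 305^2 = 93025 ≡ 747 (mod 1591)
4^32 ≡ 747^2 = 558009 ≡ 1159 (mod 1591)
4^64 ≡ 1159^2 = 1343281 ≡ 477 (mod 1591)
4^128 ≡ 477^2 = 227529 ≡ 16 (mod 1591)
4^256 ≡ 16^2 = 256 ≡ 256 (mod 1591)
4^512 ≡ 256^2 = 65536 ≡ 305 (mod 1591)
795 = 512 + 256 + 16 + 8 + 2 + 1 in binary powers of 2.
So 4^795 ≡ 305 · 256 · 747 · 305 · 16 · 4 ≡ 471 (mod 1591).
Squaring chain: 471; never reaches −1, so base 4 is a Miller–Rabin witness that 1591 is composite.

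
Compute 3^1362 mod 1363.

3^1 ≡ 3 (mod 1363)
3^2 ≡ 3^2 = 9 ≡ 9 (mod 1363)
3^4 ≡ 9^2 = 81 ≡ 81 (mod 1363)
3^8 ≡ 81^2 = 6561 ≡ 1109 (mod 1363)
3^16 ≡ 1109^2 = 1229881 ≡ 455 (mod 1363)
3^32 ≡ 455^2 = 207025 ≡ 1212 (mod 1363)
3^64 ≡ 1212^2 = 1468944 ≡ 993 (mod 1363)
3^128 ≡ 993^2 = 986049 ≡ 600 (mod 1363)
3^256 ≡ 600^2 = 360000 ≡ 168 (mod 1363)
3^512 ≡ 168^2 = 28224 ≡ 964 (mod 1363)
3^1024 ≡ 964^2 = 929296 ≡ 1093 (mod 1363)
1362 = 1024 + 256 + 64 + 16 + 2 in binary powers of 2.
So 3^1362 ≡ 1093 · 168 · 993 · 455 · 9 ≡ 760 (mod 1363).
Since 760 ≠ 1, base 3 is a Fermat witness: 1363 is composite.

760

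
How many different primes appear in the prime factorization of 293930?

293930 = 2 · 146965
146965 = 5 · 29393
29393 = 7 · 4199
4199 = 13 · 323
323 = 17 · 19
293930 = 2 · 5 · 7 · 13 · 17 · 19, which has 6 distinct prime factors.

6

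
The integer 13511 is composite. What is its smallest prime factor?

13511 is odd.
Digit sum 11, not divisible by 3.
Ends in 1: not divisible by 5.
7: 13511 = 7·1930 + 1
11: 13511 = 11·1228 + 3
13: 13511 = 13·1039 + 4
17: 13511 = 17·794 + 13
19: 13511 = 19·711 + 2
23: 13511 = 23·587 + 10
29: 13511 = 29·465 + 26
31: 13511 = 31·435 + 26
37: 13511 = 37·365 + 6
41: 13511 = 41·329 + 22
43: 13511 = 43·314 + 9
47: 13511 = 47·287 + 22
53: 13511 = 53·254 + 49
59: 13511 = 59·229

59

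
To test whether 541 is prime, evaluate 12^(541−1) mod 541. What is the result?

1

12^1 ≡ 12 (mod 541)
12^2 ≡ 12^2 = 144 ≡ 144 (mod 541)
12^4 ≡ 144^2 = 20736 ≡ 178 (mod 541)
12^8 ≡ 178^2 = 31684 ≡ 306 (mod 541)
12^16 ≡ 306^2 = 93636 ≡ 43 (mod 541)
12^32 ≡ 43^2 = 1849 ≡ 226 (mod 541)
12^64 ≡ 226^2 = 51076 ≡ 222 (mod 541)
12^128 ≡ 222^2 = 49284 ≡ 53 (mod 541)
12^256 ≡ 53^2 = 2809 ≡ 104 (mod 541)
12^512 ≡ 104^2 = 10816 ≡ 537 (mod 541)
540 = 512 + 16 + 8 + 4 in binary powers of 2.
So 12^540 ≡ 537 · 43 · 306 · 178 ≡ 1 (mod 541).
Since the result is 1, base 12 gives no evidence that 541 is composite.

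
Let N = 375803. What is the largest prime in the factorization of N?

375803 = 67 · 5609
5609 = 71 · 79
79 is prime.
So 375803 = 67 · 71 · 79; the largest prime factor is 79.

79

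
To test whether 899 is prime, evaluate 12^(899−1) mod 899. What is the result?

231

12^1 ≡ 12 (mod 899)
12^2 ≡ 12^2 = 144 ≡ 144 (mod 899)
12^4 ≡ 144^2 = 20736 ≡ 59 (mod 899)
12^8 ≡ 59^2 = 3481 ≡ 784 (mod 899)
12^16 ≡ 784^2 = 614656 ≡ 639 (mod 899)
12^32 ≡ 639^2 = 408321 ≡ 175 (mod 899)
12^64 ≡ 175^2 = 30625 ≡ 59 (mod 899)
12^128 ≡ 59^2 = 3481 ≡ 784 (mod 899)
12^256 ≡ 784^2 = 614656 ≡ 639 (mod 899)
12^512 ≡ 639^2 = 408321 ≡ 175 (mod 899)
898 = 512 + 256 + 128 + 2 in binary powers of 2.
So 12^898 ≡ 175 · 639 · 784 · 144 ≡ 231 (mod 899).
Since 231 ≠ 1, base 12 is a Fermat witness: 899 is composite.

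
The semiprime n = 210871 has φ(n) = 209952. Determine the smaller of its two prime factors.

φ(n) = (p−1)(q−1) = n − (p+q) + 1, so p + q = 210871 − 209952 + 1 = 920.
p and q are the roots of t² − 920t + 210871 = 0.
Discriminant: 920² − 4·210871 = 846400 − 843484 = 2916; √2916 = 54.
q = (920 − 54)/2 = 433, p = (920 + 54)/2 = 487.
Check: 433 · 487 = 210871.

433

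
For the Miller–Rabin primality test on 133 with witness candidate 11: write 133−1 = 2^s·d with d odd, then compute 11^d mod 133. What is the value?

1

133 − 1 = 132 = 2^2 · 33, so d = 33.
11^1 ≡ 11 (mod 133)
11^2 ≡ 11^2 = 121 ≡ 121 (mod 133)
11^4 ≡ 121^2 = 14641 ≡ 11 (mod 133)
11^8 ≡ 11^2 = 121 ≡ 121 (mod 133)
11^16 ≡ 121^2 = 14641 ≡ 11 (mod 133)
11^32 ≡ 11^2 = 121 ≡ 121 (mod 133)
33 = 32 + 1 in binary powers of 2.
So 11^33 ≡ 121 · 11 ≡ 1 (mod 133).
Since 11^d ≡ 1 (mod 133), base 11 does not prove 133 composite.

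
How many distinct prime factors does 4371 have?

4371 = 3 · 1457
1457 = 31 · 47
4371 = 3 · 31 · 47, which has 3 distinct prime factors.

3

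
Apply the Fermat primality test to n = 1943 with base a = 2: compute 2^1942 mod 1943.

1430

2^1 ≡ 2 (mod 1943)
2^2 ≡ 2^2 = 4 ≡ 4 (mod 1943)
2^4 ≡ 4^2 = 16 ≡ 16 (mod 1943)
2^8 ≡ 16^2 = 256 ≡ 256 (mod 1943)
2^16 ≡ 256^2 = 65536 ≡ 1417 (mod 1943)
2^32 ≡ 1417^2 = 2007889 ≡ 770 (mod 1943)
2^64 ≡ 770^2 = 592900 ≡ 285 (mod 1943)
2^128 ≡ 285^2 = 81225 ≡ 1562 (mod 1943)
2^256 ≡ 1562^2 = 2439844 ≡ 1379 (mod 1943)
2^512 ≡ 1379^2 = 1901641 ≡ 1387 (mod 1943)
2^1024 ≡ 1387^2 = 1923769 ≡ 199 (mod 1943)
1942 = 1024 + 512 + 256 + 128 + 16 + 4 + 2 in binary powers of 2.
So 2^1942 ≡ 199 · 1387 · 1379 · 1562 · 1417 · 16 · 4 ≡ 1430 (mod 1943).
Since 1430 ≠ 1, base 2 is a Fermat witness: 1943 is composite.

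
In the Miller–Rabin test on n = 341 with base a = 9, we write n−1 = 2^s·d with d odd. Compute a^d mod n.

67

341 − 1 = 340 = 2^2 · 85, so d = 85.
9^1 ≡ 9 (mod 341)
9^2 ≡ 9^2 = 81 ≡ 81 (mod 341)
9^4 ≡ 81^2 = 6561 ≡ 82 (mod 341)
9^8 ≡ 82^2 = 6724 ≡ 245 (mod 341)
9^16 ≡ 245^2 = 60025 ≡ 9 (mod 341)
9^32 ≡ 9^2 = 81 ≡ 81 (mod 341)
9^64 ≡ 81^2 = 6561 ≡ 82 (mod 341)
85 = 64 + 16 + 4 + 1 in binary powers of 2.
So 9^85 ≡ 82 · 9 · 82 · 9 ≡ 67 (mod 341).
Squaring chain: 67 → 56; never reaches −1, so base 9 is a Miller–Rabin witness that 341 is composite.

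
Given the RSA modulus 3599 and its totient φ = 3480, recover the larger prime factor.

φ(n) = (p−1)(q−1) = n − (p+q) + 1, so p + q = 3599 − 3480 + 1 = 120.
p and q are the roots of t² − 120t + 3599 = 0.
Discriminant: 120² − 4·3599 = 14400 − 14396 = 4; √4 = 2.
q = (120 − 2)/2 = 59, p = (120 + 2)/2 = 61.
Check: 59 · 61 = 3599.

61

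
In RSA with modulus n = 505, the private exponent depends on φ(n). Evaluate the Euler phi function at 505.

Factor: 505 = 5 · 101.
φ(505) = (5−1) · (101−1) = 4 · 100 = 400.

400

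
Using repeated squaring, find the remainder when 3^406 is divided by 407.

256

3^1 ≡ 3 (mod 407)
3^2 ≡ 3^2 = 9 ≡ 9 (mod 407)
3^4 ≡ 9^2 = 81 ≡ 81 (mod 407)
3^8 ≡ 81^2 = 6561 ≡ 49 (mod 407)
3^16 ≡ 49^2 = 2401 ≡ 366 (mod 407)
3^32 ≡ 366^2 = 133956 ≡ 53 (mod 407)
3^64 ≡ 53^2 = 2809 ≡ 367 (mod 407)
3^128 ≡ 367^2 = 134689 ≡ 379 (mod 407)
3^256 ≡ 379^2 = 143641 ≡ 377 (mod 407)
406 = 256 + 128 + 16 + 4 + 2 in binary powers of 2.
So 3^406 ≡ 377 · 379 · 366 · 81 · 9 ≡ 256 (mod 407).
Since 256 ≠ 1, base 3 is a Fermat witness: 407 is composite.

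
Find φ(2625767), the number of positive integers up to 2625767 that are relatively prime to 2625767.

Factor: 2625767 = 89 · 163 · 181.
φ(2625767) = (89−1) · (163−1) · (181−1) = 88 · 162 · 180 = 2566080.

2566080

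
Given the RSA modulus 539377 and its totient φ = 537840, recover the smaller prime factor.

541

φ(n) = (p−1)(q−1) = n − (p+q) + 1, so p + q = 539377 − 537840 + 1 = 1538.
p and q are the roots of t² − 1538t + 539377 = 0.
Discriminant: 1538² − 4·539377 = 2365444 − 2157508 = 207936; √207936 = 456.
q = (1538 − 456)/2 = 541, p = (1538 + 456)/2 = 997.
Check: 541 · 997 = 539377.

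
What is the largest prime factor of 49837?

49837 = 19 · 2623
2623 = 43 · 61
61 is prime.
So 49837 = 19 · 43 · 61; the largest prime factor is 61.

61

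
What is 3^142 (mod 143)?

3^1 ≡ 3 (mod 143)
3^2 ≡ 3^2 = 9 ≡ 9 (mod 143)
3^4 ≡ 9^2 = 81 ≡ 81 (mod 143)
3^8 ≡ 81^2 = 6561 ≡ 126 (mod 143)
3^16 ≡ 126^2 = 15876 ≡ 3 (mod 143)
3^32 ≡ 3^2 = 9 ≡ 9 (mod 143)
3^64 ≡ 9^2 = 81 ≡ 81 (mod 143)
3^128 ≡ 81^2 = 6561 ≡ 126 (mod 143)
142 = 128 + 8 + 4 + 2 in binary powers of 2.
So 3^142 ≡ 126 · 126 · 81 · 9 ≡ 42 (mod 143).
Since 42 ≠ 1, base 3 is a Fermat witness: 143 is composite.

42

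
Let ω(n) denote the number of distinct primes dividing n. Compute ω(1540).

1540 = 2^2 · 385
385 = 5 · 77
77 = 7 · 11
1540 = 2^2 · 5 · 7 · 11, which has 4 distinct prime factors.

4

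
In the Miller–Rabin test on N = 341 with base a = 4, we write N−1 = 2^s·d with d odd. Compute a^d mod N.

341 − 1 = 340 = 2^2 · 85, so d = 85.
4^1 ≡ 4 (mod 341)
4^2 ≡ 4^2 = 16 ≡ 16 (mod 341)
4^4 ≡ 16^2 = 256 ≡ 256 (mod 341)
4^8 ≡ 256^2 = 65536 ≡ 64 (mod 341)
4^16 ≡ 64^2 = 4096 ≡ 4 (mod 341)
4^32 ≡ 4^2 = 16 ≡ 16 (mod 341)
4^64 ≡ 16^2 = 256 ≡ 256 (mod 341)
85 = 64 + 16 + 4 + 1 in binary powers of 2.
So 4^85 ≡ 256 · 4 · 256 · 4 ≡ 1 (mod 341).
Since 4^d ≡ 1 (mod 341), base 4 does not prove 341 composite.

1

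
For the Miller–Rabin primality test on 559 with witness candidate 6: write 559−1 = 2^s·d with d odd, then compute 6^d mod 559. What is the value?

559 − 1 = 558 = 2^1 · 279, so d = 279.
6^1 ≡ 6 (mod 559)
6^2 ≡ 6^2 = 36 ≡ 36 (mod 559)
6^4 ≡ 36^2 = 1296 ≡ 178 (mod 559)
6^8 ≡ 178^2 = 31684 ≡ 380 (mod 559)
6^16 ≡ 380^2 = 144400 ≡ 178 (mod 559)
6^32 ≡ 178^2 = 31684 ≡ 380 (mod 559)
6^64 ≡ 380^2 = 144400 ≡ 178 (mod 559)
6^128 ≡ 178^2 = 31684 ≡ 380 (mod 559)
6^256 ≡ 380^2 = 144400 ≡ 178 (mod 559)
279 = 256 + 16 + 4 + 2 + 1 in binary powers of 2.
So 6^279 ≡ 178 · 178 · 178 · 36 · 6 ≡ 216 (mod 559).
Squaring chain: 216; never reaches −1, so base 6 is a Miller–Rabin witness that 559 is composite.

216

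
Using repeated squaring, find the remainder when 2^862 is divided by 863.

1

2^1 ≡ 2 (mod 863)
2^2 ≡ 2^2 = 4 ≡ 4 (mod 863)
2^4 ≡ 4^2 = 16 ≡ 16 (mod 863)
2^8 ≡ 16^2 = 256 ≡ 256 (mod 863)
2^16 ≡ 256^2 = 65536 ≡ 811 (mod 863)
2^32 ≡ 811^2 = 657721 ≡ 115 (mod 863)
2^64 ≡ 115^2 = 13225 ≡ 280 (mod 863)
2^128 ≡ 280^2 = 78400 ≡ 730 (mod 863)
2^256 ≡ 730^2 = 532900 ≡ 429 (mod 863)
2^512 ≡ 429^2 = 184041 ≡ 222 (mod 863)
862 = 512 + 256 + 64 + 16 + 8 + 4 + 2 in binary powers of 2.
So 2^862 ≡ 222 · 429 · 280 · 811 · 256 · 16 · 4 ≡ 1 (mod 863).
Since the result is 1, base 2 gives no evidence that 863 is composite.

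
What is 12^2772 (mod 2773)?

12^1 ≡ 12 (mod 2773)
12^2 ≡ 12^2 = 144 ≡ 144 (mod 2773)
12^4 ≡ 144^2 = 20736 ≡ 1325 (mod 2773)
12^8 ≡ 1325^2 = 1755625 ≡ 316 (mod 2773)
12^16 ≡ 316^2 = 99856 ≡ 28 (mod 2773)
12^32 ≡ 28^2 = 784 ≡ 784 (mod 2773)
12^64 ≡ 784^2 = 614656 ≡ 1823 (mod 2773)
12^128 ≡ 1823^2 = 3323329 ≡ 1275 (mod 2773)
12^256 ≡ 1275^2 = 1625625 ≡ 647 (mod 2773)
12^512 ≡ 647^2 = 418609 ≡ 2659 (mod 2773)
12^1024 ≡ 2659^2 = 7070281 ≡ 1904 (mod 2773)
12^2048 ≡ 1904^2 = 3625216 ≡ 905 (mod 2773)
2772 = 2048 + 512 + 128 + 64 + 16 + 4 in binary powers of 2.
So 12^2772 ≡ 905 · 2659 · 1275 · 1823 · 28 · 1325 ≡ 1575 (mod 2773).
Since 1575 ≠ 1, base 12 is a Fermat witness: 2773 is composite.

1575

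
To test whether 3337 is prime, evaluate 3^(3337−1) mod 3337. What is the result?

3^1 ≡ 3 (mod 3337)
3^2 ≡ 3^2 = 9 ≡ 9 (mod 3337)
3^4 ≡ 9^2 = 81 ≡ 81 (mod 3337)
3^8 ≡ 81^2 = 6561 ≡ 3224 (mod 3337)
3^16 ≡ 3224^2 = 10394176 ≡ 2758 (mod 3337)
3^32 ≡ 2758^2 = 7606564 ≡ 1541 (mod 3337)
3^64 ≡ 1541^2 = 2374681 ≡ 2074 (mod 3337)
3^128 ≡ 2074^2 = 4301476 ≡ 83 (mod 3337)
3^256 ≡ 83^2 = 6889 ≡ 215 (mod 3337)
3^512 ≡ 215^2 = 46225 ≡ 2844 (mod 3337)
3^1024 ≡ 2844^2 = 8088336 ≡ 2785 (mod 3337)
3^2048 ≡ 2785^2 = 7756225 ≡ 1037 (mod 3337)
3336 = 2048 + 1024 + 256 + 8 in binary powers of 2.
So 3^3336 ≡ 1037 · 2785 · 215 · 3224 ≡ 144 (mod 3337).
Since 144 ≠ 1, base 3 is a Fermat witness: 3337 is composite.

144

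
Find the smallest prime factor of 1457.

1457 is odd.
Digit sum 17, not divisible by 3.
Ends in 7: not divisible by 5.
7: 1457 = 7·208 + 1
11: 1457 = 11·132 + 5
13: 1457 = 13·112 + 1
17: 1457 = 17·85 + 12
19: 1457 = 19·76 + 13
23: 1457 = 23·63 + 8
29: 1457 = 29·50 + 7
31: 1457 = 31·47

31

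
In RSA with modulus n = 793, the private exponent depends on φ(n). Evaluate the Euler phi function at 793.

720

Factor: 793 = 13 · 61.
φ(793) = (13−1) · (61−1) = 12 · 60 = 720.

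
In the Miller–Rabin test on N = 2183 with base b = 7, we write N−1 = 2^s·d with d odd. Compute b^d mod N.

86

2183 − 1 = 2182 = 2^1 · 1091, so d = 1091.
7^1 ≡ 7 (mod 2183)
7^2 ≡ 7^2 = 49 ≡ 49 (mod 2183)
7^4 ≡ 49^2 = 2401 ≡ 218 (mod 2183)
7^8 ≡ 218^2 = 47524 ≡ 1681 (mod 2183)
7^16 ≡ 1681^2 = 2825761 ≡ 959 (mod 2183)
7^32 ≡ 959^2 = 919681 ≡ 638 (mod 2183)
7^64 ≡ 638^2 = 407044 ≡ 1006 (mod 2183)
7^128 ≡ 1006^2 = 1012036 ≡ 1307 (mod 2183)
7^256 ≡ 1307^2 = 1708249 ≡ 1143 (mod 2183)
7^512 ≡ 1143^2 = 1306449 ≡ 1015 (mod 2183)
7^1024 ≡ 1015^2 = 1030225 ≡ 2032 (mod 2183)
1091 = 1024 + 64 + 2 + 1 in binary powers of 2.
So 7^1091 ≡ 2032 · 1006 · 49 · 7 ≡ 86 (mod 2183).
Squaring chain: 86; never reaches −1, so base 7 is a Miller–Rabin witness that 2183 is composite.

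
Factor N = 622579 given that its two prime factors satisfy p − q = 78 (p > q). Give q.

751

Since p = q + 78, we have 622579 = q(q + 78), so q² + 78q − 622579 = 0.
Discriminant: 78² + 4·622579 = 6084 + 2490316 = 2496400; √2496400 = 1580.
q = (−78 + 1580)/2 = 751, and p = q + 78 = 829.
Check: 751 · 829 = 622579.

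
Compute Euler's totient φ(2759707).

2695680

Factor: 2759707 = 79 · 181 · 193.
φ(2759707) = (79−1) · (181−1) · (193−1) = 78 · 180 · 192 = 2695680.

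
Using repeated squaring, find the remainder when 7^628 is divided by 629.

293

7^1 ≡ 7 (mod 629)
7^2 ≡ 7^2 = 49 ≡ 49 (mod 629)
7^4 ≡ 49^2 = 2401 ≡ 514 (mod 629)
7^8 ≡ 514^2 = 264196 ≡ 16 (mod 629)
7^16 ≡ 16^2 = 256 ≡ 256 (mod 629)
7^32 ≡ 256^2 = 65536 ≡ 120 (mod 629)
7^64 ≡ 120^2 = 14400 ≡ 562 (mod 629)
7^128 ≡ 562^2 = 315844 ≡ 86 (mod 629)
7^256 ≡ 86^2 = 7396 ≡ 477 (mod 629)
7^512 ≡ 477^2 = 227529 ≡ 460 (mod 629)
628 = 512 + 64 + 32 + 16 + 4 in binary powers of 2.
So 7^628 ≡ 460 · 562 · 120 · 256 · 514 ≡ 293 (mod 629).
Since 293 ≠ 1, base 7 is a Fermat witness: 629 is composite.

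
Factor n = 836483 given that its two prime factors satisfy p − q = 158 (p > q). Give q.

Since p = q + 158, we have 836483 = q(q + 158), so q² + 158q − 836483 = 0.
Discriminant: 158² + 4·836483 = 24964 + 3345932 = 3370896; √3370896 = 1836.
q = (−158 + 1836)/2 = 839, and p = q + 158 = 997.
Check: 839 · 997 = 836483.

839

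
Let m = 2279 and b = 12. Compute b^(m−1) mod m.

1543

12^1 ≡ 12 (mod 2279)
12^2 ≡ 12^2 = 144 ≡ 144 (mod 2279)
12^4 ≡ 144^2 = 20736 ≡ 225 (mod 2279)
12^8 ≡ 225^2 = 50625 ≡ 487 (mod 2279)
12^16 ≡ 487^2 = 237169 ≡ 153 (mod 2279)
12^32 ≡ 153^2 = 23409 ≡ 619 (mod 2279)
12^64 ≡ 619^2 = 383161 ≡ 289 (mod 2279)
12^128 ≡ 289^2 = 83521 ≡ 1477 (mod 2279)
12^256 ≡ 1477^2 = 2181529 ≡ 526 (mod 2279)
12^512 ≡ 526^2 = 276676 ≡ 917 (mod 2279)
12^1024 ≡ 917^2 = 840889 ≡ 2217 (mod 2279)
12^2048 ≡ 2217^2 = 4915089 ≡ 1565 (mod 2279)
2278 = 2048 + 128 + 64 + 32 + 4 + 2 in binary powers of 2.
So 12^2278 ≡ 1565 · 1477 · 289 · 619 · 225 · 144 ≡ 1543 (mod 2279).
Since 1543 ≠ 1, base 12 is a Fermat witness: 2279 is composite.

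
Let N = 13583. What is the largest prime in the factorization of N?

47

13583 = 17 · 799
799 = 17 · 47
47 is prime.
So 13583 = 17^2 · 47; the largest prime factor is 47.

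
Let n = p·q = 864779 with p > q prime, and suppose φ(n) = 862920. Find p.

φ(n) = (p−1)(q−1) = n − (p+q) + 1, so p + q = 864779 − 862920 + 1 = 1860.
p and q are the roots of t² − 1860t + 864779 = 0.
Discriminant: 1860² − 4·864779 = 3459600 − 3459116 = 484; √484 = 22.
q = (1860 − 22)/2 = 919, p = (1860 + 22)/2 = 941.
Check: 919 · 941 = 864779.

941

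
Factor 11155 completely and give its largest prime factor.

11155 = 5 · 2231
2231 = 23 · 97
97 is prime.
So 11155 = 5 · 23 · 97; the largest prime factor is 97.

97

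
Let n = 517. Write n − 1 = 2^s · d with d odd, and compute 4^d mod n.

267

517 − 1 = 516 = 2^2 · 129, so d = 129.
4^1 ≡ 4 (mod 517)
4^2 ≡ 4^2 = 16 ≡ 16 (mod 517)
4^4 ≡ 16^2 = 256 ≡ 256 (mod 517)
4^8 ≡ 256^2 = 65536 ≡ 394 (mod 517)
4^16 ≡ 394^2 = 155236 ≡ 136 (mod 517)
4^32 ≡ 136^2 = 18496 ≡ 401 (mod 517)
4^64 ≡ 401^2 = 160801 ≡ 14 (mod 517)
4^128 ≡ 14^2 = 196 ≡ 196 (mod 517)
129 = 128 + 1 in binary powers of 2.
So 4^129 ≡ 196 · 4 ≡ 267 (mod 517).
Squaring chain: 267 → 460; never reaches −1, so base 4 is a Miller–Rabin witness that 517 is composite.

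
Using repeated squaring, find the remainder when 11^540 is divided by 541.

11^1 ≡ 11 (mod 541)
11^2 ≡ 11^2 = 121 ≡ 121 (mod 541)
11^4 ≡ 121^2 = 14641 ≡ 34 (mod 541)
11^8 ≡ 34^2 = 1156 ≡ 74 (mod 541)
11^16 ≡ 74^2 = 5476 ≡ 66 (mod 541)
11^32 ≡ 66^2 = 4356 ≡ 28 (mod 541)
11^64 ≡ 28^2 = 784 ≡ 243 (mod 541)
11^128 ≡ 243^2 = 59049 ≡ 80 (mod 541)
11^256 ≡ 80^2 = 6400 ≡ 449 (mod 541)
11^512 ≡ 449^2 = 201601 ≡ 349 (mod 541)
540 = 512 + 16 + 8 + 4 in binary powers of 2.
So 11^540 ≡ 349 · 66 · 74 · 34 ≡ 1 (mod 541).
Since the result is 1, base 11 gives no evidence that 541 is composite.

1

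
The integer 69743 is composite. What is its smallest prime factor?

97

69743 is odd.
Digit sum 29, not divisible by 3.
Ends in 3: not divisible by 5.
7: 69743 = 7·9963 + 2
11: 69743 = 11·6340 + 3
13: 69743 = 13·5364 + 11
17: 69743 = 17·4102 + 9
19: 69743 = 19·3670 + 13
23: 69743 = 23·3032 + 7
29: 69743 = 29·2404 + 27
31: 69743 = 31·2249 + 24
37: 69743 = 37·1884 + 35
41: 69743 = 41·1701 + 2
43: 69743 = 43·1621 + 40
47: 69743 = 47·1483 + 42
53: 69743 = 53·1315 + 48
59: 69743 = 59·1182 + 5
61: 69743 = 61·1143 + 20
67: 69743 = 67·1040 + 63
71: 69743 = 71·982 + 21
73: 69743 = 73·955 + 28
79: 69743 = 79·882 + 65
83: 69743 = 83·840 + 23
89: 69743 = 89·783 + 56
97: 69743 = 97·719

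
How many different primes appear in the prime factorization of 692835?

6

692835 = 3 · 230945
230945 = 5 · 46189
46189 = 11 · 4199
4199 = 13 · 323
323 = 17 · 19
692835 = 3 · 5 · 11 · 13 · 17 · 19, which has 6 distinct prime factors.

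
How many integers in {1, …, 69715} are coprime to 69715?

Factor: 69715 = 5 · 73 · 191.
φ(69715) = (5−1) · (73−1) · (191−1) = 4 · 72 · 190 = 54720.

54720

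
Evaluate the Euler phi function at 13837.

13600

Factor: 13837 = 101 · 137.
φ(13837) = (101−1) · (137−1) = 100 · 136 = 13600.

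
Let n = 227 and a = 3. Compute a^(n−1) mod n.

1

3^1 ≡ 3 (mod 227)
3^2 ≡ 3^2 = 9 ≡ 9 (mod 227)
3^4 ≡ 9^2 = 81 ≡ 81 (mod 227)
3^8 ≡ 81^2 = 6561 ≡ 205 (mod 227)
3^16 ≡ 205^2 = 42025 ≡ 30 (mod 227)
3^32 ≡ 30^2 = 900 ≡ 219 (mod 227)
3^64 ≡ 219^2 = 47961 ≡ 64 (mod 227)
3^128 ≡ 64^2 = 4096 ≡ 10 (mod 227)
226 = 128 + 64 + 32 + 2 in binary powers of 2.
So 3^226 ≡ 10 · 64 · 219 · 9 ≡ 1 (mod 227).
Since the result is 1, base 3 gives no evidence that 227 is composite.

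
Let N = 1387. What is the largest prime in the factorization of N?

73

1387 = 19 · 73
73 is prime.
So 1387 = 19 · 73; the largest prime factor is 73.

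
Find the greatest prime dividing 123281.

61

123281 = 43 · 2867
2867 = 47 · 61
61 is prime.
So 123281 = 43 · 47 · 61; the largest prime factor is 61.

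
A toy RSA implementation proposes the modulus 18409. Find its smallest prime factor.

18409 is odd.
Digit sum 22, not divisible by 3.
Ends in 9: not divisible by 5.
7: 18409 = 7·2629 + 6
11: 18409 = 11·1673 + 6
13: 18409 = 13·1416 + 1
17: 18409 = 17·1082 + 15
19: 18409 = 19·968 + 17
23: 18409 = 23·800 + 9
29: 18409 = 29·634 + 23
31: 18409 = 31·593 + 26
37: 18409 = 37·497 + 20
41: 18409 = 41·449

41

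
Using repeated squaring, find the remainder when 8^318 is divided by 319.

8^1 ≡ 8 (mod 319)
8^2 ≡ 8^2 = 64 ≡ 64 (mod 319)
8^4 ≡ 64^2 = 4096 ≡ 268 (mod 319)
8^8 ≡ 268^2 = 71824 ≡ 49 (mod 319)
8^16 ≡ 49^2 = 2401 ≡ 168 (mod 319)
8^32 ≡ 168^2 = 28224 ≡ 152 (mod 319)
8^64 ≡ 152^2 = 23104 ≡ 136 (mod 319)
8^128 ≡ 136^2 = 18496 ≡ 313 (mod 319)
8^256 ≡ 313^2 = 97969 ≡ 36 (mod 319)
318 = 256 + 32 + 16 + 8 + 4 + 2 in binary powers of 2.
So 8^318 ≡ 36 · 152 · 168 · 49 · 268 · 64 ≡ 236 (mod 319).
Since 236 ≠ 1, base 8 is a Fermat witness: 319 is composite.

236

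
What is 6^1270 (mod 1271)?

583

6^1 ≡ 6 (mod 1271)
6^2 ≡ 6^2 = 36 ≡ 36 (mod 1271)
6^4 ≡ 36^2 = 1296 ≡ 25 (mod 1271)
6^8 ≡ 25^2 = 625 ≡ 625 (mod 1271)
6^16 ≡ 625^2 = 390625 ≡ 428 (mod 1271)
6^32 ≡ 428^2 = 183184 ≡ 160 (mod 1271)
6^64 ≡ 160^2 = 25600 ≡ 180 (mod 1271)
6^128 ≡ 180^2 = 32400 ≡ 625 (mod 1271)
6^256 ≡ 625^2 = 390625 ≡ 428 (mod 1271)
6^512 ≡ 428^2 = 183184 ≡ 160 (mod 1271)
6^1024 ≡ 160^2 = 25600 ≡ 180 (mod 1271)
1270 = 1024 + 128 + 64 + 32 + 16 + 4 + 2 in binary powers of 2.
So 6^1270 ≡ 180 · 625 · 180 · 160 · 428 · 25 · 36 ≡ 583 (mod 1271).
Since 583 ≠ 1, base 6 is a Fermat witness: 1271 is composite.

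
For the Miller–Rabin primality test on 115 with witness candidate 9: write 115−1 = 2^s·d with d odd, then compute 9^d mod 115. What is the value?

104

115 − 1 = 114 = 2^1 · 57, so d = 57.
9^1 ≡ 9 (mod 115)
9^2 ≡ 9^2 = 81 ≡ 81 (mod 115)
9^4 ≡ 81^2 = 6561 ≡ 6 (mod 115)
9^8 ≡ 6^2 = 36 ≡ 36 (mod 115)
9^16 ≡ 36^2 = 1296 ≡ 31 (mod 115)
9^32 ≡ 31^2 = 961 ≡ 41 (mod 115)
57 = 32 + 16 + 8 + 1 in binary powers of 2.
So 9^57 ≡ 41 · 31 · 36 · 9 ≡ 104 (mod 115).
Squaring chain: 104; never reaches −1, so base 9 is a Miller–Rabin witness that 115 is composite.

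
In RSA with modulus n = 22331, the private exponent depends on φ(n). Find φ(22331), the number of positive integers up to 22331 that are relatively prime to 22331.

22032

Factor: 22331 = 137 · 163.
φ(22331) = (137−1) · (163−1) = 136 · 162 = 22032.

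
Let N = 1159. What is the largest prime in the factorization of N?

1159 = 19 · 61
61 is prime.
So 1159 = 19 · 61; the largest prime factor is 61.

61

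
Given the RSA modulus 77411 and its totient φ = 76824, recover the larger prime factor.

φ(n) = (p−1)(q−1) = n − (p+q) + 1, so p + q = 77411 − 76824 + 1 = 588.
p and q are the roots of t² − 588t + 77411 = 0.
Discriminant: 588² − 4·77411 = 345744 − 309644 = 36100; √36100 = 190.
q = (588 − 190)/2 = 199, p = (588 + 190)/2 = 389.
Check: 199 · 389 = 77411.

389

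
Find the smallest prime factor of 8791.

59

8791 is odd.
Digit sum 25, not divisible by 3.
Ends in 1: not divisible by 5.
7: 8791 = 7·1255 + 6
11: 8791 = 11·799 + 2
13: 8791 = 13·676 + 3
17: 8791 = 17·517 + 2
19: 8791 = 19·462 + 13
23: 8791 = 23·382 + 5
29: 8791 = 29·303 + 4
31: 8791 = 31·283 + 18
37: 8791 = 37·237 + 22
41: 8791 = 41·214 + 17
43: 8791 = 43·204 + 19
47: 8791 = 47·187 + 2
53: 8791 = 53·165 + 46
59: 8791 = 59·149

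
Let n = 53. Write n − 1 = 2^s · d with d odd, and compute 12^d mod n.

23

53 − 1 = 52 = 2^2 · 13, so d = 13.
12^1 ≡ 12 (mod 53)
12^2 ≡ 12^2 = 144 ≡ 38 (mod 53)
12^4 ≡ 38^2 = 1444 ≡ 13 (mod 53)
12^8 ≡ 13^2 = 169 ≡ 10 (mod 53)
13 = 8 + 4 + 1 in binary powers of 2.
So 12^13 ≡ 10 · 13 · 12 ≡ 23 (mod 53).
Squaring chain: 23 → 52; reaches −1, so base 12 does not prove 53 composite.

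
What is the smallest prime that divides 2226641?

2226641 is odd.
Digit sum 23, not divisible by 3.
Ends in 1: not divisible by 5.
7: 2226641 = 7·318091 + 4
11: 2226641 = 11·202421 + 10
13: 2226641 = 13·171280 + 1
17: 2226641 = 17·130978 + 15
19: 2226641 = 19·117191 + 12
23: 2226641 = 23·96810 + 11
29: 2226641 = 29·76780 + 21
31: 2226641 = 31·71827 + 4
37: 2226641 = 37·60179 + 18
41: 2226641 = 41·54308 + 13
43: 2226641 = 43·51782 + 15
47: 2226641 = 47·47375 + 16
53: 2226641 = 53·42012 + 5
59: 2226641 = 59·37739 + 40
61: 2226641 = 61·36502 + 19
67: 2226641 = 67·33233 + 30
71: 2226641 = 71·31361 + 10
73: 2226641 = 73·30501 + 68
79: 2226641 = 79·28185 + 26
83: 2226641 = 83·26827

83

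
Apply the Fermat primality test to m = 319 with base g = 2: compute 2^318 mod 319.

2^1 ≡ 2 (mod 319)
2^2 ≡ 2^2 = 4 ≡ 4 (mod 319)
2^4 ≡ 4^2 = 16 ≡ 16 (mod 319)
2^8 ≡ 16^2 = 256 ≡ 256 (mod 319)
2^16 ≡ 256^2 = 65536 ≡ 141 (mod 319)
2^32 ≡ 141^2 = 19881 ≡ 103 (mod 319)
2^64 ≡ 103^2 = 10609 ≡ 82 (mod 319)
2^128 ≡ 82^2 = 6724 ≡ 25 (mod 319)
2^256 ≡ 25^2 = 625 ≡ 306 (mod 319)
318 = 256 + 32 + 16 + 8 + 4 + 2 in binary powers of 2.
So 2^318 ≡ 306 · 103 · 141 · 256 · 16 · 4 ≡ 212 (mod 319).
Since 212 ≠ 1, base 2 is a Fermat witness: 319 is composite.

212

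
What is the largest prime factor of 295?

59

295 = 5 · 59
59 is prime.
So 295 = 5 · 59; the largest prime factor is 59.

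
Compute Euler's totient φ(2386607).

2326104

Factor: 2386607 = 67 · 179 · 199.
φ(2386607) = (67−1) · (179−1) · (199−1) = 66 · 178 · 198 = 2326104.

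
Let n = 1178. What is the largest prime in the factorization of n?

1178 = 2 · 589
589 = 19 · 31
31 is prime.
So 1178 = 2 · 19 · 31; the largest prime factor is 31.

31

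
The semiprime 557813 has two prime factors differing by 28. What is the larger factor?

Since p = q + 28, we have 557813 = q(q + 28), so q² + 28q − 557813 = 0.
Discriminant: 28² + 4·557813 = 784 + 2231252 = 2232036; √2232036 = 1494.
q = (−28 + 1494)/2 = 733, and p = q + 28 = 761.
Check: 733 · 761 = 557813.

761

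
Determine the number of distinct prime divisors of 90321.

90321 = 3 · 30107
30107 = 7 · 4301
4301 = 11 · 391
391 = 17 · 23
90321 = 3 · 7 · 11 · 17 · 23, which has 5 distinct prime factors.

5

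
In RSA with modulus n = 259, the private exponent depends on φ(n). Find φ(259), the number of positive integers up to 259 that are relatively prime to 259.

216

Factor: 259 = 7 · 37.
φ(259) = (7−1) · (37−1) = 6 · 36 = 216.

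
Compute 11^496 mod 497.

11^1 ≡ 11 (mod 497)
11^2 ≡ 11^2 = 121 ≡ 121 (mod 497)
11^4 ≡ 121^2 = 14641 ≡ 228 (mod 497)
11^8 ≡ 228^2 = 51984 ≡ 296 (mod 497)
11^16 ≡ 296^2 = 87616 ≡ 144 (mod 497)
11^32 ≡ 144^2 = 20736 ≡ 359 (mod 497)
11^64 ≡ 359^2 = 128881 ≡ 158 (mod 497)
11^128 ≡ 158^2 = 24964 ≡ 114 (mod 497)
11^256 ≡ 114^2 = 12996 ≡ 74 (mod 497)
496 = 256 + 128 + 64 + 32 + 16 in binary powers of 2.
So 11^496 ≡ 74 · 114 · 158 · 359 · 144 ≡ 466 (mod 497).
Since 466 ≠ 1, base 11 is a Fermat witness: 497 is composite.

466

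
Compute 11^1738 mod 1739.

11^1 ≡ 11 (mod 1739)
11^2 ≡ 11^2 = 121 ≡ 121 (mod 1739)
11^4 ≡ 121^2 = 14641 ≡ 729 (mod 1739)
11^8 ≡ 729^2 = 531441 ≡ 1046 (mod 1739)
11^16 ≡ 1046^2 = 1094116 ≡ 285 (mod 1739)
11^32 ≡ 285^2 = 81225 ≡ 1231 (mod 1739)
11^64 ≡ 1231^2 = 1515361 ≡ 692 (mod 1739)
11^128 ≡ 692^2 = 478864 ≡ 639 (mod 1739)
11^256 ≡ 639^2 = 408321 ≡ 1395 (mod 1739)
11^512 ≡ 1395^2 = 1946025 ≡ 84 (mod 1739)
11^1024 ≡ 84^2 = 7056 ≡ 100 (mod 1739)
1738 = 1024 + 512 + 128 + 64 + 8 + 2 in binary powers of 2.
So 11^1738 ≡ 100 · 84 · 639 · 692 · 1046 · 121 ≡ 1062 (mod 1739).
Since 1062 ≠ 1, base 11 is a Fermat witness: 1739 is composite.

1062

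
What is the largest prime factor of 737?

737 = 11 · 67
67 is prime.
So 737 = 11 · 67; the largest prime factor is 67.

67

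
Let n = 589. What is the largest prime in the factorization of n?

31

589 = 19 · 31
31 is prime.
So 589 = 19 · 31; the largest prime factor is 31.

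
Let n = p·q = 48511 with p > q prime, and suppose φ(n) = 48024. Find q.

139

φ(n) = (p−1)(q−1) = n − (p+q) + 1, so p + q = 48511 − 48024 + 1 = 488.
p and q are the roots of t² − 488t + 48511 = 0.
Discriminant: 488² − 4·48511 = 238144 − 194044 = 44100; √44100 = 210.
q = (488 − 210)/2 = 139, p = (488 + 210)/2 = 349.
Check: 139 · 349 = 48511.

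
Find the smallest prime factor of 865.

5

865 is odd.
Digit sum 19, not divisible by 3.
Ends in 5: divisible by 5.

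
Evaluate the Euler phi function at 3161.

Factor: 3161 = 29 · 109.
φ(3161) = (29−1) · (109−1) = 28 · 108 = 3024.

3024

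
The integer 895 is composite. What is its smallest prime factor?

895 is odd.
Digit sum 22, not divisible by 3.
Ends in 5: divisible by 5.

5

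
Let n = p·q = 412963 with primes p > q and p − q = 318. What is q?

Since p = q + 318, we have 412963 = q(q + 318), so q² + 318q − 412963 = 0.
Discriminant: 318² + 4·412963 = 101124 + 1651852 = 1752976; √1752976 = 1324.
q = (−318 + 1324)/2 = 503, and p = q + 318 = 821.
Check: 503 · 821 = 412963.

503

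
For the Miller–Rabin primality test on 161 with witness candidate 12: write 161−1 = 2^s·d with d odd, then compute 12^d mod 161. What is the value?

87

161 − 1 = 160 = 2^5 · 5, so d = 5.
12^1 ≡ 12 (mod 161)
12^2 ≡ 12^2 = 144 ≡ 144 (mod 161)
12^4 ≡ 144^2 = 20736 ≡ 128 (mod 161)
5 = 4 + 1 in binary powers of 2.
So 12^5 ≡ 128 · 12 ≡ 87 (mod 161).
Squaring chain: 87 → 2 → 4 → 16 → 95; never reaches −1, so base 12 is a Miller–Rabin witness that 161 is composite.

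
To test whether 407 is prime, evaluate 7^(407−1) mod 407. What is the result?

81

7^1 ≡ 7 (mod 407)
7^2 ≡ 7^2 = 49 ≡ 49 (mod 407)
7^4 ≡ 49^2 = 2401 ≡ 366 (mod 407)
7^8 ≡ 366^2 = 133956 ≡ 53 (mod 407)
7^16 ≡ 53^2 = 2809 ≡ 367 (mod 407)
7^32 ≡ 367^2 = 134689 ≡ 379 (mod 407)
7^64 ≡ 379^2 = 143641 ≡ 377 (mod 407)
7^128 ≡ 377^2 = 142129 ≡ 86 (mod 407)
7^256 ≡ 86^2 = 7396 ≡ 70 (mod 407)
406 = 256 + 128 + 16 + 4 + 2 in binary powers of 2.
So 7^406 ≡ 70 · 86 · 367 · 366 · 49 ≡ 81 (mod 407).
Since 81 ≠ 1, base 7 is a Fermat witness: 407 is composite.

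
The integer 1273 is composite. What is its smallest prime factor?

19

1273 is odd.
Digit sum 13, not divisible by 3.
Ends in 3: not divisible by 5.
7: 1273 = 7·181 + 6
11: 1273 = 11·115 + 8
13: 1273 = 13·97 + 12
17: 1273 = 17·74 + 15
19: 1273 = 19·67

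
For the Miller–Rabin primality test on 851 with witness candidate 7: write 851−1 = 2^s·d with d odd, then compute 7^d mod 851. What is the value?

851 − 1 = 850 = 2^1 · 425, so d = 425.
7^1 ≡ 7 (mod 851)
7^2 ≡ 7^2 = 49 ≡ 49 (mod 851)
7^4 ≡ 49^2 = 2401 ≡ 699 (mod 851)
7^8 ≡ 699^2 = 488601 ≡ 127 (mod 851)
7^16 ≡ 127^2 = 16129 ≡ 811 (mod 851)
7^32 ≡ 811^2 = 657721 ≡ 749 (mod 851)
7^64 ≡ 749^2 = 561001 ≡ 192 (mod 851)
7^128 ≡ 192^2 = 36864 ≡ 271 (mod 851)
7^256 ≡ 271^2 = 73441 ≡ 255 (mod 851)
425 = 256 + 128 + 32 + 8 + 1 in binary powers of 2.
So 7^425 ≡ 255 · 271 · 749 · 127 · 7 ≡ 419 (mod 851).
Squaring chain: 419; never reaches −1, so base 7 is a Miller–Rabin witness that 851 is composite.

419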